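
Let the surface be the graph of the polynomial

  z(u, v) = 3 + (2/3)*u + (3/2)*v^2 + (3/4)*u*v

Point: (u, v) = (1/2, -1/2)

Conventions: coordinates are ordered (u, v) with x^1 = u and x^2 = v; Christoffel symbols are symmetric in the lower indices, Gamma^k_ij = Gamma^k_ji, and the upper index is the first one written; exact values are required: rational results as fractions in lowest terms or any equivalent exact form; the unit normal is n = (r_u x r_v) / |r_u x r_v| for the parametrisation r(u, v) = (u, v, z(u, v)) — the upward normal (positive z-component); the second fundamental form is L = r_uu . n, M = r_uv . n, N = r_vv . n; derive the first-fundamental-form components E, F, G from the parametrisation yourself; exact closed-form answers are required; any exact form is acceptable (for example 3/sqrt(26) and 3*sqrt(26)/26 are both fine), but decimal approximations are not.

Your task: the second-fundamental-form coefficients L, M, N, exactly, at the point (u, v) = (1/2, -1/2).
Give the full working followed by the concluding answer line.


z_u = 7/24, z_v = -9/8, z_uu = 0, z_uv = 3/4, z_vv = 3
E = 625/576, F = -21/64, G = 145/64; answer radicand W^2 = 677/288
unnormalised second-form numerators: l = 0, m = 3/4, n = 3; L = l/sqrt(677/288), and similarly M = m/sqrt(W^2), N = n/sqrt(W^2)

Answer: L = 0, M = 9*sqrt(1354)/677, N = 36*sqrt(1354)/677


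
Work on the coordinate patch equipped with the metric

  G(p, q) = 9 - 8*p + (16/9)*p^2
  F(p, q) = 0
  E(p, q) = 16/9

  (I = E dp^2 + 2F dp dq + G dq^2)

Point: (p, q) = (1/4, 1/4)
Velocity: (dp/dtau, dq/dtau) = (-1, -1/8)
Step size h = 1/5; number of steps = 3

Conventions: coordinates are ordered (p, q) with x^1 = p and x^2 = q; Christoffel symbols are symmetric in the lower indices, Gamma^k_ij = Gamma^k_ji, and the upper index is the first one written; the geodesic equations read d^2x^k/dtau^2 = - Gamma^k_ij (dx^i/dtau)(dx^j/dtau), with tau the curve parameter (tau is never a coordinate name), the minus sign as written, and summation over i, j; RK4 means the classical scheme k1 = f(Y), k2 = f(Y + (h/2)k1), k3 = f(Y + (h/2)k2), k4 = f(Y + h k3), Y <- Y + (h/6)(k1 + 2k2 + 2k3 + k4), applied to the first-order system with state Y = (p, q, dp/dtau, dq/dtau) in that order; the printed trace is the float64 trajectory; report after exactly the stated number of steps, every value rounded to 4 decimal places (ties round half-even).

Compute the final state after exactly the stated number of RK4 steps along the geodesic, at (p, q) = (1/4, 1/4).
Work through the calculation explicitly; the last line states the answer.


f(Y) = (dp/dtau, dq/dtau, -Gamma^p_ij Y'^i Y'^j, -Gamma^q_ij Y'^i Y'^j) with the Gammas evaluated at the stage position; h = 0.200000; intermediate values shown to 6 dp
step 0: p = 0.2500, q = 0.2500, dp/dtau = -1.0000, dq/dtau = -0.1250
step 1:
  k1: at (p, q) = (0.250000, 0.250000), (dp/dtau, dq/dtau) = (-1.000000, -0.125000); Gamma_ppp = 0.000000, Gamma_ppq = 0.000000, Gamma_pqq = 2.000000, Gamma_qpp = 0.000000, Gamma_qpq = -0.500000, Gamma_qqq = 0.000000; k1 = (-1.000000, -0.125000, -0.031250, 0.125000)
  k2: at (p, q) = (0.150000, 0.237500), (dp/dtau, dq/dtau) = (-1.003125, -0.112500); Gamma_ppp = 0.000000, Gamma_ppq = 0.000000, Gamma_pqq = 2.100000, Gamma_qpp = 0.000000, Gamma_qpq = -0.476190, Gamma_qqq = 0.000000; k2 = (-1.003125, -0.112500, -0.026578, 0.107478)
  k3: at (p, q) = (0.149687, 0.238750), (dp/dtau, dq/dtau) = (-1.002658, -0.114252); Gamma_ppp = 0.000000, Gamma_ppq = 0.000000, Gamma_pqq = 2.100313, Gamma_qpp = 0.000000, Gamma_qpq = -0.476120, Gamma_qqq = 0.000000; k3 = (-1.002658, -0.114252, -0.027417, 0.109085)
  k4: at (p, q) = (0.049468, 0.227150), (dp/dtau, dq/dtau) = (-1.005483, -0.103183); Gamma_ppp = 0.000000, Gamma_ppq = 0.000000, Gamma_pqq = 2.200532, Gamma_qpp = 0.000000, Gamma_qpq = -0.454436, Gamma_qqq = 0.000000; k4 = (-1.005483, -0.103183, -0.023429, 0.094294)
  Y <- Y + (h/6)(k1 + 2k2 + 2k3 + k4): p = 0.0494, q = 0.2273, dp/dtau = -1.0054, dq/dtau = -0.1033
step 2:
  k1: at (p, q) = (0.049432, 0.227277), (dp/dtau, dq/dtau) = (-1.005422, -0.103253); Gamma_ppp = 0.000000, Gamma_ppq = 0.000000, Gamma_pqq = 2.200568, Gamma_qpp = 0.000000, Gamma_qpq = -0.454428, Gamma_qqq = 0.000000; k1 = (-1.005422, -0.103253, -0.023461, 0.094351)
  k2: at (p, q) = (-0.051111, 0.216952), (dp/dtau, dq/dtau) = (-1.007768, -0.093818); Gamma_ppp = 0.000000, Gamma_ppq = 0.000000, Gamma_pqq = 2.301111, Gamma_qpp = 0.000000, Gamma_qpq = -0.434573, Gamma_qqq = 0.000000; k2 = (-1.007768, -0.093818, -0.020254, 0.082175)
  k3: at (p, q) = (-0.051345, 0.217895), (dp/dtau, dq/dtau) = (-1.007448, -0.095035); Gamma_ppp = 0.000000, Gamma_ppq = 0.000000, Gamma_pqq = 2.301345, Gamma_qpp = 0.000000, Gamma_qpq = -0.434528, Gamma_qqq = 0.000000; k3 = (-1.007448, -0.095035, -0.020785, 0.083206)
  k4: at (p, q) = (-0.152058, 0.208270), (dp/dtau, dq/dtau) = (-1.009579, -0.086611); Gamma_ppp = 0.000000, Gamma_ppq = 0.000000, Gamma_pqq = 2.402058, Gamma_qpp = 0.000000, Gamma_qpq = -0.416310, Gamma_qqq = 0.000000; k4 = (-1.009579, -0.086611, -0.018019, 0.072805)
  Y <- Y + (h/6)(k1 + 2k2 + 2k3 + k4): p = -0.1521, q = 0.2084, dp/dtau = -1.0095, dq/dtau = -0.0867
step 3:
  k1: at (p, q) = (-0.152083, 0.208358), (dp/dtau, dq/dtau) = (-1.009541, -0.086655); Gamma_ppp = 0.000000, Gamma_ppq = 0.000000, Gamma_pqq = 2.402083, Gamma_qpp = 0.000000, Gamma_qpq = -0.416305, Gamma_qqq = 0.000000; k1 = (-1.009541, -0.086655, -0.018038, 0.072839)
  k2: at (p, q) = (-0.253037, 0.199693), (dp/dtau, dq/dtau) = (-1.011345, -0.079372); Gamma_ppp = 0.000000, Gamma_ppq = 0.000000, Gamma_pqq = 2.503037, Gamma_qpp = 0.000000, Gamma_qpq = -0.399515, Gamma_qqq = 0.000000; k2 = (-1.011345, -0.079372, -0.015769, 0.064140)
  k3: at (p, q) = (-0.253217, 0.200421), (dp/dtau, dq/dtau) = (-1.011118, -0.080241); Gamma_ppp = 0.000000, Gamma_ppq = 0.000000, Gamma_pqq = 2.503217, Gamma_qpp = 0.000000, Gamma_qpq = -0.399486, Gamma_qqq = 0.000000; k3 = (-1.011118, -0.080241, -0.016117, 0.064823)
  k4: at (p, q) = (-0.354306, 0.192310), (dp/dtau, dq/dtau) = (-1.012764, -0.073691); Gamma_ppp = 0.000000, Gamma_ppq = 0.000000, Gamma_pqq = 2.604306, Gamma_qpp = 0.000000, Gamma_qpq = -0.383979, Gamma_qqq = 0.000000; k4 = (-1.012764, -0.073691, -0.014142, 0.057314)
  Y <- Y + (h/6)(k1 + 2k2 + 2k3 + k4): p = -0.3543, q = 0.1924, dp/dtau = -1.0127, dq/dtau = -0.0737

Answer: p = -0.3543, q = 0.1924, dp/dtau = -1.0127, dq/dtau = -0.0737


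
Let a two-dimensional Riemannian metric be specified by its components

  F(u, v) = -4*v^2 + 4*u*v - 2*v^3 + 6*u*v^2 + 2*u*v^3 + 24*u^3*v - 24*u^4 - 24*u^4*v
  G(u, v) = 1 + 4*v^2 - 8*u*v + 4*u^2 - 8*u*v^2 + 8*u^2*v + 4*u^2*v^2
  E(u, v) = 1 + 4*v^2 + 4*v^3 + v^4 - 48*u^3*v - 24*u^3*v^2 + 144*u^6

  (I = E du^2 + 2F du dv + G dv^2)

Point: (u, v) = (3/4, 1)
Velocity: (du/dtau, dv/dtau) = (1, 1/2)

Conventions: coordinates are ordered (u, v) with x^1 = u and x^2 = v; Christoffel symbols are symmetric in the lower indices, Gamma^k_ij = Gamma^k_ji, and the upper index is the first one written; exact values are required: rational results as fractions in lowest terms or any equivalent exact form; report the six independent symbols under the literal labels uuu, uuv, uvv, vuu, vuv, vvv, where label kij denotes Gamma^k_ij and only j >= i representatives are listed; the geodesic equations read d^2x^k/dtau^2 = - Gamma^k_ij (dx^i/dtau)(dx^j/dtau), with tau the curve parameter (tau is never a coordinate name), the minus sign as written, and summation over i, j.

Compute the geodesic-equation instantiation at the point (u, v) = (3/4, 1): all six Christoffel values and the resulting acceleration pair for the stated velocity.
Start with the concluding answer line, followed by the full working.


Answer: Gamma_uuu = 10692/1601, Gamma_uuv = -2112/1601, Gamma_uvv = 264/1601, Gamma_vuu = -5184/1601, Gamma_vuv = 1024/1601, Gamma_vvv = -128/1601; accelerations (d^2u/dtau^2, d^2v/dtau^2) = (-8646/1601, 4192/1601)

E = 1345/256, F = -33/16, G = 2 at the point
E_u = 2673/32, E_v = -33/2, F_u = -57/2, F_v = 161/32, G_u = 8, G_v = -1
EG - F^2 = 1601/256;  g^inv = (256/1601) * [[2, 33/16], [33/16, 1345/256]]
first-kind symbols [ij,l] = (1/2)(d_i g_jl + d_j g_il - d_l g_ij): [uu,u] = E_u/2 = 2673/64, [uu,v] = F_u - E_v/2 = -81/4, [uv,u] = E_v/2 = -33/4, [uv,v] = G_u/2 = 4, [vv,u] = F_v - G_u/2 = 33/32, [vv,v] = G_v/2 = -1/2
Gamma^u_ij = (G*[ij,u] - F*[ij,v])/(EG - F^2), Gamma^v_ij = (E*[ij,v] - F*[ij,u])/(EG - F^2)
Gamma_uuu = 10692/1601, Gamma_uuv = -2112/1601, Gamma_uvv = 264/1601, Gamma_vuu = -5184/1601, Gamma_vuv = 1024/1601, Gamma_vvv = -128/1601
d^2u/dtau^2 = -(Gamma_uuu*(1)^2 + 2*Gamma_uuv*(1)*(1/2) + Gamma_uvv*(1/2)^2) = -8646/1601
d^2v/dtau^2 = -(Gamma_vuu*(1)^2 + 2*Gamma_vuv*(1)*(1/2) + Gamma_vvv*(1/2)^2) = 4192/1601


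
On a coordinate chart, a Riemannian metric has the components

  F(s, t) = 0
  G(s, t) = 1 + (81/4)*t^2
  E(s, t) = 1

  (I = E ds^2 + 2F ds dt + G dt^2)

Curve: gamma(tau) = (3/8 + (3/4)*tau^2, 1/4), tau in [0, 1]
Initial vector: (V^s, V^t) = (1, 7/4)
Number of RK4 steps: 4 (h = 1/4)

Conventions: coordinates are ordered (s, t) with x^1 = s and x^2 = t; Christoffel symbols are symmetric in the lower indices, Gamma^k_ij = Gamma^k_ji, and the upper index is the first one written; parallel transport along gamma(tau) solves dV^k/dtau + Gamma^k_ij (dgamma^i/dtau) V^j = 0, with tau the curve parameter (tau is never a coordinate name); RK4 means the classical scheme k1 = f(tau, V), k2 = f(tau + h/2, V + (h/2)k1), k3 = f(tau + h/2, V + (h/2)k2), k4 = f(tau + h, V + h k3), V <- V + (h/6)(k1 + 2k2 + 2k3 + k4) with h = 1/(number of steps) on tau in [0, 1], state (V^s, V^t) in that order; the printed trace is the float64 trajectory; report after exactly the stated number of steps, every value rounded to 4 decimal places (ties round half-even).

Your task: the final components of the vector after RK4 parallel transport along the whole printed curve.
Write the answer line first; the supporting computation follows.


Answer: V^s = 1.0000, V^t = 1.7500

gamma'(tau) = ((3/2)*tau, 0); f(tau, V)^k = -Gamma^k_ij(gamma(tau)) gamma'^i(tau) V^j; h = 1/4; intermediate values shown to 6 dp
curve data and Christoffel symbols at the stage parameters:
  tau = 0.000000: gamma = (0.375000, 0.250000), gamma' = (0.000000, 0.000000); Gamma_sss = 0.000000, Gamma_sst = 0.000000, Gamma_stt = 0.000000, Gamma_tss = 0.000000, Gamma_tst = 0.000000, Gamma_ttt = 2.234483
  tau = 0.125000: gamma = (0.386719, 0.250000), gamma' = (0.187500, 0.000000); Gamma_sss = 0.000000, Gamma_sst = 0.000000, Gamma_stt = 0.000000, Gamma_tss = 0.000000, Gamma_tst = 0.000000, Gamma_ttt = 2.234483
  tau = 0.250000: gamma = (0.421875, 0.250000), gamma' = (0.375000, 0.000000); Gamma_sss = 0.000000, Gamma_sst = 0.000000, Gamma_stt = 0.000000, Gamma_tss = 0.000000, Gamma_tst = 0.000000, Gamma_ttt = 2.234483
  tau = 0.375000: gamma = (0.480469, 0.250000), gamma' = (0.562500, 0.000000); Gamma_sss = 0.000000, Gamma_sst = 0.000000, Gamma_stt = 0.000000, Gamma_tss = 0.000000, Gamma_tst = 0.000000, Gamma_ttt = 2.234483
  tau = 0.500000: gamma = (0.562500, 0.250000), gamma' = (0.750000, 0.000000); Gamma_sss = 0.000000, Gamma_sst = 0.000000, Gamma_stt = 0.000000, Gamma_tss = 0.000000, Gamma_tst = 0.000000, Gamma_ttt = 2.234483
  tau = 0.625000: gamma = (0.667969, 0.250000), gamma' = (0.937500, 0.000000); Gamma_sss = 0.000000, Gamma_sst = 0.000000, Gamma_stt = 0.000000, Gamma_tss = 0.000000, Gamma_tst = 0.000000, Gamma_ttt = 2.234483
  tau = 0.750000: gamma = (0.796875, 0.250000), gamma' = (1.125000, 0.000000); Gamma_sss = 0.000000, Gamma_sst = 0.000000, Gamma_stt = 0.000000, Gamma_tss = 0.000000, Gamma_tst = 0.000000, Gamma_ttt = 2.234483
  tau = 0.875000: gamma = (0.949219, 0.250000), gamma' = (1.312500, 0.000000); Gamma_sss = 0.000000, Gamma_sst = 0.000000, Gamma_stt = 0.000000, Gamma_tss = 0.000000, Gamma_tst = 0.000000, Gamma_ttt = 2.234483
  tau = 1.000000: gamma = (1.125000, 0.250000), gamma' = (1.500000, 0.000000); Gamma_sss = 0.000000, Gamma_sst = 0.000000, Gamma_stt = 0.000000, Gamma_tss = 0.000000, Gamma_tst = 0.000000, Gamma_ttt = 2.234483
step 0: V^s = 1.0000, V^t = 1.7500
step 1: k1 = (0.000000, 0.000000), k2 = (0.000000, 0.000000), k3 = (0.000000, 0.000000), k4 = (0.000000, 0.000000); V <- V + (h/6)(k1 + 2k2 + 2k3 + k4): V^s = 1.0000, V^t = 1.7500
step 2: k1 = (0.000000, 0.000000), k2 = (0.000000, 0.000000), k3 = (0.000000, 0.000000), k4 = (0.000000, 0.000000); V <- V + (h/6)(k1 + 2k2 + 2k3 + k4): V^s = 1.0000, V^t = 1.7500
step 3: k1 = (0.000000, 0.000000), k2 = (0.000000, 0.000000), k3 = (0.000000, 0.000000), k4 = (0.000000, 0.000000); V <- V + (h/6)(k1 + 2k2 + 2k3 + k4): V^s = 1.0000, V^t = 1.7500
step 4: k1 = (0.000000, 0.000000), k2 = (0.000000, 0.000000), k3 = (0.000000, 0.000000), k4 = (0.000000, 0.000000); V <- V + (h/6)(k1 + 2k2 + 2k3 + k4): V^s = 1.0000, V^t = 1.7500


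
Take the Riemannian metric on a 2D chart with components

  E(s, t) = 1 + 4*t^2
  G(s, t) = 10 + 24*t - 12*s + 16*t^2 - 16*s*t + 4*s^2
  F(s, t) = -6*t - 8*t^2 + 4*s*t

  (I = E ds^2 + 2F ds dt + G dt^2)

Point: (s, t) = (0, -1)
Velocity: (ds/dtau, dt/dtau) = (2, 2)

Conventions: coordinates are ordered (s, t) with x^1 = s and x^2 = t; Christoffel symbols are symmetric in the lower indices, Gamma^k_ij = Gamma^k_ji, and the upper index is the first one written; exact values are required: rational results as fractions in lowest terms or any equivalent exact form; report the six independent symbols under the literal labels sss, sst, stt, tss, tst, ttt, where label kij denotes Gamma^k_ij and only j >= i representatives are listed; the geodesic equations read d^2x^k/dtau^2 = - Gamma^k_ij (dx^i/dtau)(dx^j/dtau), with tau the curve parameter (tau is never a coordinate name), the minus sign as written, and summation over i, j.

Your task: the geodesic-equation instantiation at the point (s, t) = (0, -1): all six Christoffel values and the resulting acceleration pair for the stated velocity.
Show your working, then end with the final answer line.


E = 5, F = -2, G = 2 at the point
E_s = 0, E_t = -8, F_s = -4, F_t = 10, G_s = 4, G_t = -8
EG - F^2 = 6;  g^inv = (1/6) * [[2, 2], [2, 5]]
first-kind symbols [ij,l] = (1/2)(d_i g_jl + d_j g_il - d_l g_ij): [ss,s] = E_s/2 = 0, [ss,t] = F_s - E_t/2 = 0, [st,s] = E_t/2 = -4, [st,t] = G_s/2 = 2, [tt,s] = F_t - G_s/2 = 8, [tt,t] = G_t/2 = -4
Gamma^s_ij = (G*[ij,s] - F*[ij,t])/(EG - F^2), Gamma^t_ij = (E*[ij,t] - F*[ij,s])/(EG - F^2)
Gamma_sss = 0, Gamma_sst = -2/3, Gamma_stt = 4/3, Gamma_tss = 0, Gamma_tst = 1/3, Gamma_ttt = -2/3
d^2s/dtau^2 = -(Gamma_sss*(2)^2 + 2*Gamma_sst*(2)*(2) + Gamma_stt*(2)^2) = 0
d^2t/dtau^2 = -(Gamma_tss*(2)^2 + 2*Gamma_tst*(2)*(2) + Gamma_ttt*(2)^2) = 0

Answer: Gamma_sss = 0, Gamma_sst = -2/3, Gamma_stt = 4/3, Gamma_tss = 0, Gamma_tst = 1/3, Gamma_ttt = -2/3; accelerations (d^2s/dtau^2, d^2t/dtau^2) = (0, 0)


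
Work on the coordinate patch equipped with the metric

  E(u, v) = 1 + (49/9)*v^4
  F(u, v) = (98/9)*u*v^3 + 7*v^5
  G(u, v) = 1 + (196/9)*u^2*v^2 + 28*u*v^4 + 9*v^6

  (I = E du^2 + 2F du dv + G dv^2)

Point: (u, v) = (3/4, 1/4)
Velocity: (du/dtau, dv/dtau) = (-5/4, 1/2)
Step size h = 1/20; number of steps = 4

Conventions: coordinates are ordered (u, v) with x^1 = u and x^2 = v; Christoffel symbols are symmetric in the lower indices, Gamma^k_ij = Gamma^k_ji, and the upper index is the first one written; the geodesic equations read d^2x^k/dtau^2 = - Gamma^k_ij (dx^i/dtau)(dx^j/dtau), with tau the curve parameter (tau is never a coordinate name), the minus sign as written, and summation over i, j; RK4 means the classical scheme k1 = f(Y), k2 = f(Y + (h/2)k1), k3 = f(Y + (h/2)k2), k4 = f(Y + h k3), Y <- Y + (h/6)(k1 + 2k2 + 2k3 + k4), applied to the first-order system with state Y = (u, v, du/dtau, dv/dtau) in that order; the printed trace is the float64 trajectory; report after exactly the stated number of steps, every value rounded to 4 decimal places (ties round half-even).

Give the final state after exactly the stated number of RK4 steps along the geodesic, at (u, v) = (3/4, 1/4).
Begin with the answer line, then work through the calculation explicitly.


Answer: u = 0.5014, v = 0.3567, du/dtau = -1.2314, dv/dtau = 0.5789

f(Y) = (du/dtau, dv/dtau, -Gamma^u_ij Y'^i Y'^j, -Gamma^v_ij Y'^i Y'^j) with the Gammas evaluated at the stage position; h = 0.050000; intermediate values shown to 6 dp
step 0: u = 0.7500, v = 0.2500, du/dtau = -1.2500, dv/dtau = 0.5000
step 1:
  k1: at (u, v) = (0.750000, 0.250000), (du/dtau, dv/dtau) = (-1.250000, 0.500000); Gamma_uuu = 0.000000, Gamma_uuv = 0.090929, Gamma_uvv = 0.316627, Gamma_vuu = 0.000000, Gamma_vuv = 0.574800, Gamma_vvv = 2.001537; k1 = (-1.250000, 0.500000, 0.034504, 0.218116)
  k2: at (u, v) = (0.718750, 0.262500), (du/dtau, dv/dtau) = (-1.249137, 0.505453); Gamma_uuu = 0.000000, Gamma_uuv = 0.103685, Gamma_uvv = 0.336389, Gamma_vuu = 0.000000, Gamma_vuv = 0.602791, Gamma_vvv = 1.955663; k2 = (-1.249137, 0.505453, 0.044987, 0.261543)
  k3: at (u, v) = (0.718772, 0.262636), (du/dtau, dv/dtau) = (-1.248875, 0.506539); Gamma_uuu = 0.000000, Gamma_uuv = 0.103785, Gamma_uvv = 0.336604, Gamma_vuu = 0.000000, Gamma_vuv = 0.603116, Gamma_vvv = 1.956069; k3 = (-1.248875, 0.506539, 0.044944, 0.261176)
  k4: at (u, v) = (0.687556, 0.275327), (du/dtau, dv/dtau) = (-1.247753, 0.513059); Gamma_uuu = 0.000000, Gamma_uuv = 0.117982, Gamma_uvv = 0.357277, Gamma_vuu = 0.000000, Gamma_vuv = 0.631024, Gamma_vvv = 1.910881; k4 = (-1.247753, 0.513059, 0.057012, 0.304926)
  Y <- Y + (h/6)(k1 + 2k2 + 2k3 + k4): u = 0.6876, v = 0.2753, du/dtau = -1.2477, dv/dtau = 0.5131
step 2:
  k1: at (u, v) = (0.687552, 0.275309), (du/dtau, dv/dtau) = (-1.247739, 0.513071); Gamma_uuu = 0.000000, Gamma_uuv = 0.117968, Gamma_uvv = 0.357247, Gamma_vuu = 0.000000, Gamma_vuv = 0.630981, Gamma_vvv = 1.910823; k1 = (-1.247739, 0.513071, 0.056999, 0.304872)
  k2: at (u, v) = (0.656358, 0.288135), (du/dtau, dv/dtau) = (-1.246314, 0.520692); Gamma_uuu = 0.000000, Gamma_uuv = 0.133698, Gamma_uvv = 0.378853, Gamma_vuu = 0.000000, Gamma_vuv = 0.658646, Gamma_vvv = 1.866367; k2 = (-1.246314, 0.520692, 0.070811, 0.348841)
  k3: at (u, v) = (0.656394, 0.288326), (du/dtau, dv/dtau) = (-1.245968, 0.521792); Gamma_uuu = 0.000000, Gamma_uuv = 0.133855, Gamma_uvv = 0.379162, Gamma_vuu = 0.000000, Gamma_vuv = 0.659083, Gamma_vvv = 1.866935; k3 = (-1.245968, 0.521792, 0.070815, 0.348683)
  k4: at (u, v) = (0.625253, 0.301398), (du/dtau, dv/dtau) = (-1.244198, 0.530505); Gamma_uuu = 0.000000, Gamma_uuv = 0.151370, Gamma_uvv = 0.402004, Gamma_vuu = 0.000000, Gamma_vuv = 0.686693, Gamma_vvv = 1.823704; k4 = (-1.244198, 0.530505, 0.086686, 0.393253)
  Y <- Y + (h/6)(k1 + 2k2 + 2k3 + k4): u = 0.6252, v = 0.3014, du/dtau = -1.2442, dv/dtau = 0.5305
step 3:
  k1: at (u, v) = (0.625248, 0.301380), (du/dtau, dv/dtau) = (-1.244181, 0.530514); Gamma_uuu = 0.000000, Gamma_uuv = 0.151354, Gamma_uvv = 0.401974, Gamma_vuu = 0.000000, Gamma_vuv = 0.686652, Gamma_vvv = 1.823643; k1 = (-1.244181, 0.530514, 0.086671, 0.393201)
  k2: at (u, v) = (0.594143, 0.314643), (du/dtau, dv/dtau) = (-1.242014, 0.540344); Gamma_uuu = 0.000000, Gamma_uuv = 0.170769, Gamma_uvv = 0.426089, Gamma_vuu = 0.000000, Gamma_vuv = 0.714011, Gamma_vvv = 1.781545; k2 = (-1.242014, 0.540344, 0.104805, 0.438207)
  k3: at (u, v) = (0.594197, 0.314888), (du/dtau, dv/dtau) = (-1.241561, 0.541469); Gamma_uuu = 0.000000, Gamma_uuv = 0.170992, Gamma_uvv = 0.426503, Gamma_vuu = 0.000000, Gamma_vuv = 0.714553, Gamma_vvv = 1.782304; k3 = (-1.241561, 0.541469, 0.104858, 0.438188)
  k4: at (u, v) = (0.563170, 0.328453), (du/dtau, dv/dtau) = (-1.238938, 0.552423); Gamma_uuu = 0.000000, Gamma_uuv = 0.192598, Gamma_uvv = 0.452231, Gamma_vuu = 0.000000, Gamma_vuv = 0.741795, Gamma_vvv = 1.741776; k4 = (-1.238938, 0.552423, 0.125627, 0.483855)
  Y <- Y + (h/6)(k1 + 2k2 + 2k3 + k4): u = 0.5632, v = 0.3284, du/dtau = -1.2389, dv/dtau = 0.5524
step 4:
  k1: at (u, v) = (0.563162, 0.328435), (du/dtau, dv/dtau) = (-1.238917, 0.552429); Gamma_uuu = 0.000000, Gamma_uuv = 0.192581, Gamma_uvv = 0.452199, Gamma_vuu = 0.000000, Gamma_vuv = 0.741754, Gamma_vvv = 1.741710; k1 = (-1.238917, 0.552429, 0.125609, 0.483802)
  k2: at (u, v) = (0.532189, 0.342245), (du/dtau, dv/dtau) = (-1.235777, 0.564524); Gamma_uuu = 0.000000, Gamma_uuv = 0.216516, Gamma_uvv = 0.479590, Gamma_vuu = 0.000000, Gamma_vuv = 0.768634, Gamma_vvv = 1.702554; k2 = (-1.235777, 0.564524, 0.149254, 0.529855)
  k3: at (u, v) = (0.532268, 0.342548), (du/dtau, dv/dtau) = (-1.235186, 0.565676); Gamma_uuu = 0.000000, Gamma_uuv = 0.216812, Gamma_uvv = 0.480125, Gamma_vuu = 0.000000, Gamma_vuv = 0.769274, Gamma_vvv = 1.703541; k3 = (-1.235186, 0.565676, 0.149345, 0.529892)
  k4: at (u, v) = (0.501403, 0.356718), (du/dtau, dv/dtau) = (-1.231450, 0.578924); Gamma_uuu = 0.000000, Gamma_uuv = 0.243395, Gamma_uvv = 0.509561, Gamma_vuu = 0.000000, Gamma_vuv = 0.795861, Gamma_vvv = 1.666180; k4 = (-1.231450, 0.578924, 0.176259, 0.576339)
  Y <- Y + (h/6)(k1 + 2k2 + 2k3 + k4): u = 0.5014, v = 0.3567, du/dtau = -1.2314, dv/dtau = 0.5789


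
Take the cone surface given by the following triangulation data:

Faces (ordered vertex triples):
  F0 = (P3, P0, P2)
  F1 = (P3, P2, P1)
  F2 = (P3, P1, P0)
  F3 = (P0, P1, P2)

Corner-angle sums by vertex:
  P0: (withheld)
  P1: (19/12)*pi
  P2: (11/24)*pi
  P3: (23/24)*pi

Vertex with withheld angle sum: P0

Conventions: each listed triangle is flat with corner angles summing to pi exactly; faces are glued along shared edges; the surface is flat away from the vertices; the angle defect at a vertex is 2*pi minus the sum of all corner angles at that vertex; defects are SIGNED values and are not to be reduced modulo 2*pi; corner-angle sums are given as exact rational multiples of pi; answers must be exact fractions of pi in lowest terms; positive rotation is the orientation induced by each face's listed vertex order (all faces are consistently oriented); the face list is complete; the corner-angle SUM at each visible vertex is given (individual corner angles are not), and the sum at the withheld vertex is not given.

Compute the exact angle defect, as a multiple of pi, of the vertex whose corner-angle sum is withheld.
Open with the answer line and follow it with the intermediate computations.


Answer: defect(P0) = pi

V = 4, E = 6, F = 4; chi = V - E + F = 2
Gauss-Bonnet: total defect = 2*pi*chi = 4*pi; visible defects sum to 3*pi


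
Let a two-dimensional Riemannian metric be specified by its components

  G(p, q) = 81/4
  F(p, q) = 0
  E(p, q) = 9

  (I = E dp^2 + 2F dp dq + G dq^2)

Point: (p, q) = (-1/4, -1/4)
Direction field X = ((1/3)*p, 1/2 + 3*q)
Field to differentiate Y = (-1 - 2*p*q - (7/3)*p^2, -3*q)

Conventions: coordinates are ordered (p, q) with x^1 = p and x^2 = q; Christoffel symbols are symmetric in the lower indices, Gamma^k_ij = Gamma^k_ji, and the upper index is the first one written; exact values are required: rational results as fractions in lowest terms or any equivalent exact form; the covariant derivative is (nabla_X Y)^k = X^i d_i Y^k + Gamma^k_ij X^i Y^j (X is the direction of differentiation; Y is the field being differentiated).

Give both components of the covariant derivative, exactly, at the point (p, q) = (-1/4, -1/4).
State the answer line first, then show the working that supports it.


Answer: (nabla_X Y)^p = -19/72, (nabla_X Y)^q = 3/4

E = 9, F = 0, G = 81/4 at the point
E_p = 0, E_q = 0, F_p = 0, F_q = 0, G_p = 0, G_q = 0
EG - F^2 = 729/4;  g^inv = (4/729) * [[81/4, 0], [0, 9]]
first-kind symbols [ij,l] = (1/2)(d_i g_jl + d_j g_il - d_l g_ij): [pp,p] = E_p/2 = 0, [pp,q] = F_p - E_q/2 = 0, [pq,p] = E_q/2 = 0, [pq,q] = G_p/2 = 0, [qq,p] = F_q - G_p/2 = 0, [qq,q] = G_q/2 = 0
Gamma^p_ij = (G*[ij,p] - F*[ij,q])/(EG - F^2), Gamma^q_ij = (E*[ij,q] - F*[ij,p])/(EG - F^2)
Gamma_ppp = 0, Gamma_ppq = 0, Gamma_pqq = 0, Gamma_qpp = 0, Gamma_qpq = 0, Gamma_qqq = 0
X = (-1/12, -1/4), Y = (-61/48, 3/4) at the point


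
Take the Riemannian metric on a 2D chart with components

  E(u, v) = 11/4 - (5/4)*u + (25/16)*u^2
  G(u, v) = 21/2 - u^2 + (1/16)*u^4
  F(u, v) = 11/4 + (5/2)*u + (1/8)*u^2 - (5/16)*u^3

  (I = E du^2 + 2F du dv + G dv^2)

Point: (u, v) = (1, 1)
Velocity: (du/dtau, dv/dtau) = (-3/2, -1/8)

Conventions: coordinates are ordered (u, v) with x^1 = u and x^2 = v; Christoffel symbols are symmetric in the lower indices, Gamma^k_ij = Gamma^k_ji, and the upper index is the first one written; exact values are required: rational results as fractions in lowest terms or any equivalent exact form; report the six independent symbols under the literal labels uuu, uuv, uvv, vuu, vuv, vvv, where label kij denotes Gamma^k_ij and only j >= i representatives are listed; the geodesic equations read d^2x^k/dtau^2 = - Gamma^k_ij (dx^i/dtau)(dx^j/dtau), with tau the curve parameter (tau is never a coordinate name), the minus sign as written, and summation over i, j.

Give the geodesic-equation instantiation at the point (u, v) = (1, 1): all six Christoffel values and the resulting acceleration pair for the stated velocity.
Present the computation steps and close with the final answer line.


E = 49/16, F = 81/16, G = 153/16 at the point
E_u = 15/8, E_v = 0, F_u = 29/16, F_v = 0, G_u = -7/4, G_v = 0
EG - F^2 = 117/32;  g^inv = (32/117) * [[153/16, -81/16], [-81/16, 49/16]]
first-kind symbols [ij,l] = (1/2)(d_i g_jl + d_j g_il - d_l g_ij): [uu,u] = E_u/2 = 15/16, [uu,v] = F_u - E_v/2 = 29/16, [uv,u] = E_v/2 = 0, [uv,v] = G_u/2 = -7/8, [vv,u] = F_v - G_u/2 = 7/8, [vv,v] = G_v/2 = 0
Gamma^u_ij = (G*[ij,u] - F*[ij,v])/(EG - F^2), Gamma^v_ij = (E*[ij,v] - F*[ij,u])/(EG - F^2)
Gamma_uuu = -3/52, Gamma_uuv = 63/52, Gamma_uvv = 119/52, Gamma_vuu = 103/468, Gamma_vuv = -343/468, Gamma_vvv = -63/52
d^2u/dtau^2 = -(Gamma_uuu*(-3/2)^2 + 2*Gamma_uuv*(-3/2)*(-1/8) + Gamma_uvv*(-1/8)^2) = -1199/3328
d^2v/dtau^2 = -(Gamma_vuu*(-3/2)^2 + 2*Gamma_vuv*(-3/2)*(-1/8) + Gamma_vvv*(-1/8)^2) = -2011/9984

Answer: Gamma_uuu = -3/52, Gamma_uuv = 63/52, Gamma_uvv = 119/52, Gamma_vuu = 103/468, Gamma_vuv = -343/468, Gamma_vvv = -63/52; accelerations (d^2u/dtau^2, d^2v/dtau^2) = (-1199/3328, -2011/9984)


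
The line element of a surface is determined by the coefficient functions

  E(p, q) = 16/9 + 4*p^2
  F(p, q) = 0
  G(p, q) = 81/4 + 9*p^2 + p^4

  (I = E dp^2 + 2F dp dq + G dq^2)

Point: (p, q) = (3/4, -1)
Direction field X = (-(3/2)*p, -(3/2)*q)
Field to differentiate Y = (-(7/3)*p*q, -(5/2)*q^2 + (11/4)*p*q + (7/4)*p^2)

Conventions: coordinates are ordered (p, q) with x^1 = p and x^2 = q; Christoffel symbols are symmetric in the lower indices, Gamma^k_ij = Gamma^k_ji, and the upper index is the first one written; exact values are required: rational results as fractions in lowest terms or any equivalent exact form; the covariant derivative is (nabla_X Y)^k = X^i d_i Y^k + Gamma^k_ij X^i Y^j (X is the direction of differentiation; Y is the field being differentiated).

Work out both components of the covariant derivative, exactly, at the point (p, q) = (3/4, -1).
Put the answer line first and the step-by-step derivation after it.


Answer: (nabla_X Y)^p = 505221/148480, (nabla_X Y)^q = 3659/288

E = 145/36, F = 0, G = 6561/256 at the point
E_p = 6, E_q = 0, F_p = 0, F_q = 0, G_p = 243/16, G_q = 0
EG - F^2 = 105705/1024;  g^inv = (1024/105705) * [[6561/256, 0], [0, 145/36]]
first-kind symbols [ij,l] = (1/2)(d_i g_jl + d_j g_il - d_l g_ij): [pp,p] = E_p/2 = 3, [pp,q] = F_p - E_q/2 = 0, [pq,p] = E_q/2 = 0, [pq,q] = G_p/2 = 243/32, [qq,p] = F_q - G_p/2 = -243/32, [qq,q] = G_q/2 = 0
Gamma^p_ij = (G*[ij,p] - F*[ij,q])/(EG - F^2), Gamma^q_ij = (E*[ij,q] - F*[ij,p])/(EG - F^2)
Gamma_ppp = 108/145, Gamma_ppq = 0, Gamma_pqq = -2187/1160, Gamma_qpp = 0, Gamma_qpq = 8/27, Gamma_qqq = 0
X = (-9/8, 3/2), Y = (7/4, -229/64) at the point


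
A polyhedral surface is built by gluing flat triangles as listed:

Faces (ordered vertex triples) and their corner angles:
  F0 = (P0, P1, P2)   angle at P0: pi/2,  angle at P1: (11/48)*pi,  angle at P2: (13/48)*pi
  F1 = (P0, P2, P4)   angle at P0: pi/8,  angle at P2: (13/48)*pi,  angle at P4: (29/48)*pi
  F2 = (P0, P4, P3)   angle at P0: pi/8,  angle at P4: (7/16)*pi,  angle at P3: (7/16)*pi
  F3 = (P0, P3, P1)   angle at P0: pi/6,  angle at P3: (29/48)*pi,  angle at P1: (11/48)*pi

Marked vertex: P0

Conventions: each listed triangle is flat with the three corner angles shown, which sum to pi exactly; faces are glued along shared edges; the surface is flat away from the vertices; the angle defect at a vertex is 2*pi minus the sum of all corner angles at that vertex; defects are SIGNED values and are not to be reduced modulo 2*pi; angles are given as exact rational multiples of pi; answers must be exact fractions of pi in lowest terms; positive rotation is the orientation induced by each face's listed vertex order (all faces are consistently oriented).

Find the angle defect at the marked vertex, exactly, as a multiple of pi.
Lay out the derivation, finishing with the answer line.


Sum of corner angles at P0: (11/12)*pi
defect = 2*pi - (11/12)*pi

Answer: defect(P0) = (13/12)*pi


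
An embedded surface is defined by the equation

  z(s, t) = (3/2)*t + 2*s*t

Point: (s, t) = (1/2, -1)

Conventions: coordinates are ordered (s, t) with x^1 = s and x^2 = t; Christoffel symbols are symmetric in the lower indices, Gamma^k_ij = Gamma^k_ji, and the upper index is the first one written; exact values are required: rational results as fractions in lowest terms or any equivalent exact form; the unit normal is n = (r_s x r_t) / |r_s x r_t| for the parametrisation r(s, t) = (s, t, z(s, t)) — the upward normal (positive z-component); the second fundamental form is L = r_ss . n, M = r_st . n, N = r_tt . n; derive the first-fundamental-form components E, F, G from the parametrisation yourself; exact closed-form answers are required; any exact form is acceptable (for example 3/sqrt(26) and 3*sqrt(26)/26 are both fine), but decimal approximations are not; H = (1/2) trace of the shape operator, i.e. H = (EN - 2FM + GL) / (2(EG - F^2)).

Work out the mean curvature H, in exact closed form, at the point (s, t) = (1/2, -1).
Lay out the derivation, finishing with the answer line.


z_s = -2, z_t = 5/2, z_ss = 0, z_st = 2, z_tt = 0
E = 5, F = -5, G = 29/4; answer radicand W^2 = 45/4
unnormalised second-form numerators: l = 0, m = 2, n = 0; L = l/sqrt(45/4), and similarly M = m/sqrt(W^2), N = n/sqrt(W^2)
H = (E*n - 2*F*m + G*l) / (2*(EG - F^2)*sqrt(W^2)); E*n - 2*F*m + G*l = 20, EG - F^2 = 45/4, so H = (8/9)/sqrt(45/4)

Answer: H = 16*sqrt(5)/135


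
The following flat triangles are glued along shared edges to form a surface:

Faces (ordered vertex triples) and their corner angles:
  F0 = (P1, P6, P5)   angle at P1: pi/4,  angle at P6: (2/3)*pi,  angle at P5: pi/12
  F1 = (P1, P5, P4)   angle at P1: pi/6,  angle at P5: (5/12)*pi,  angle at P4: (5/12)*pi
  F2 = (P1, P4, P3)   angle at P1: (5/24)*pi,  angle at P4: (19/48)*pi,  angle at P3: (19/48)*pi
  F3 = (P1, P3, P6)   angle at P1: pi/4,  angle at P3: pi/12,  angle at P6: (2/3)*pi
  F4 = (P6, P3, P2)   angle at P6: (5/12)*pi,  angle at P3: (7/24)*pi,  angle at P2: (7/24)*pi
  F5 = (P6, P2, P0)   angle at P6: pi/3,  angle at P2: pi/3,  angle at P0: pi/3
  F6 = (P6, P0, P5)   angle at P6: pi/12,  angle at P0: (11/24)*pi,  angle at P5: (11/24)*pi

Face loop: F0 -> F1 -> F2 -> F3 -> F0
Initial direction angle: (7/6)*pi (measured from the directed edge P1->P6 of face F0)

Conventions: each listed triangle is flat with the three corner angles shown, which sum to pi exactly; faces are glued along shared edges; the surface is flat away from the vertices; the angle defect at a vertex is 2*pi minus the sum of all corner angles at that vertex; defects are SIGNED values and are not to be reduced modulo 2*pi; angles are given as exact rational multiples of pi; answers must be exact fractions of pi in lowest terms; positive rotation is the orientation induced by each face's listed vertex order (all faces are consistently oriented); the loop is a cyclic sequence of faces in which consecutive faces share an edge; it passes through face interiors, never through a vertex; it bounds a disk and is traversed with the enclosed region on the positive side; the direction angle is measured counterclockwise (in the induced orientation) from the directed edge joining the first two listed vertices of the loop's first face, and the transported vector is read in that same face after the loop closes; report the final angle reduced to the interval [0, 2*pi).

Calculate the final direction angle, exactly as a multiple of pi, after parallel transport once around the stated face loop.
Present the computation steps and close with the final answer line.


enclosed vertex P1: corner angles sum to (7/8)*pi, defect = 2*pi - (7/8)*pi = (9/8)*pi
transport around the loop rotates by the sum of enclosed defects; add to the initial angle mod 2*pi
final angle = (7/6)*pi + (9/8)*pi = (7/24)*pi (mod 2*pi)

Answer: final direction angle = (7/24)*pi


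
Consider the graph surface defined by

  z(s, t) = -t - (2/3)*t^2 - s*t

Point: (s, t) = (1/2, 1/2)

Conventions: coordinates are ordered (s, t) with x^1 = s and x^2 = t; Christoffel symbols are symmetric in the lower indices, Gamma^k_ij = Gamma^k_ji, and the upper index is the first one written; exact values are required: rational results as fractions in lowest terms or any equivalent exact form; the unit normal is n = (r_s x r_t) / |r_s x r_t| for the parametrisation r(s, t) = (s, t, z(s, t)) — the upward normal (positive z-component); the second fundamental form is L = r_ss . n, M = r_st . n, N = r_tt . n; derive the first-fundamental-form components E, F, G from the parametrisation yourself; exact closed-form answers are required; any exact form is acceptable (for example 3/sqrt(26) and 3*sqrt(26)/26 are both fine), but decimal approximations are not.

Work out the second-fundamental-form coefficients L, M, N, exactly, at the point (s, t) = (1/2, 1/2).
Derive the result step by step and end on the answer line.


z_s = -1/2, z_t = -13/6, z_ss = 0, z_st = -1, z_tt = -4/3
E = 5/4, F = 13/12, G = 205/36; answer radicand W^2 = 107/18
unnormalised second-form numerators: l = 0, m = -1, n = -4/3; L = l/sqrt(107/18), and similarly M = m/sqrt(W^2), N = n/sqrt(W^2)

Answer: L = 0, M = -3*sqrt(214)/107, N = -4*sqrt(214)/107


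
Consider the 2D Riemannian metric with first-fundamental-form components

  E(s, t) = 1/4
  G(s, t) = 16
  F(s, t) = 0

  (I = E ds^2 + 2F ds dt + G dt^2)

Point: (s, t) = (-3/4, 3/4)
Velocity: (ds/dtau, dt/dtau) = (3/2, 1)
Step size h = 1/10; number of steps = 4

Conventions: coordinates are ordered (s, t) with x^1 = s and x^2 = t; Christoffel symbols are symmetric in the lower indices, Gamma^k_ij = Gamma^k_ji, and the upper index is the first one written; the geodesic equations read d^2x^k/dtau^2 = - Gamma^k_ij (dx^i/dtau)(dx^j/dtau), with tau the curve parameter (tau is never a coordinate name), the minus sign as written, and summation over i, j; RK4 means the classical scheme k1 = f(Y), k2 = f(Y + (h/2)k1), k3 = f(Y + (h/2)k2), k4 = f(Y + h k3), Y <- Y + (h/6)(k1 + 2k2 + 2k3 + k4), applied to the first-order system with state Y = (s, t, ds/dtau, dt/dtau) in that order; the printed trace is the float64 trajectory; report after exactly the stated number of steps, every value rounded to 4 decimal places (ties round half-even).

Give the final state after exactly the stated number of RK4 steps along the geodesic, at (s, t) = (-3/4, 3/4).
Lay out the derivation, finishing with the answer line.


f(Y) = (ds/dtau, dt/dtau, -Gamma^s_ij Y'^i Y'^j, -Gamma^t_ij Y'^i Y'^j) with the Gammas evaluated at the stage position; h = 0.100000; intermediate values shown to 6 dp
step 0: s = -0.7500, t = 0.7500, ds/dtau = 1.5000, dt/dtau = 1.0000
step 1:
  k1: at (s, t) = (-0.750000, 0.750000), (ds/dtau, dt/dtau) = (1.500000, 1.000000); Gamma_sss = 0.000000, Gamma_sst = 0.000000, Gamma_stt = 0.000000, Gamma_tss = 0.000000, Gamma_tst = 0.000000, Gamma_ttt = 0.000000; k1 = (1.500000, 1.000000, 0.000000, 0.000000)
  k2: at (s, t) = (-0.675000, 0.800000), (ds/dtau, dt/dtau) = (1.500000, 1.000000); Gamma_sss = 0.000000, Gamma_sst = 0.000000, Gamma_stt = 0.000000, Gamma_tss = 0.000000, Gamma_tst = 0.000000, Gamma_ttt = 0.000000; k2 = (1.500000, 1.000000, 0.000000, 0.000000)
  k3: at (s, t) = (-0.675000, 0.800000), (ds/dtau, dt/dtau) = (1.500000, 1.000000); Gamma_sss = 0.000000, Gamma_sst = 0.000000, Gamma_stt = 0.000000, Gamma_tss = 0.000000, Gamma_tst = 0.000000, Gamma_ttt = 0.000000; k3 = (1.500000, 1.000000, 0.000000, 0.000000)
  k4: at (s, t) = (-0.600000, 0.850000), (ds/dtau, dt/dtau) = (1.500000, 1.000000); Gamma_sss = 0.000000, Gamma_sst = 0.000000, Gamma_stt = 0.000000, Gamma_tss = 0.000000, Gamma_tst = 0.000000, Gamma_ttt = 0.000000; k4 = (1.500000, 1.000000, 0.000000, 0.000000)
  Y <- Y + (h/6)(k1 + 2k2 + 2k3 + k4): s = -0.6000, t = 0.8500, ds/dtau = 1.5000, dt/dtau = 1.0000
step 2:
  k1: at (s, t) = (-0.600000, 0.850000), (ds/dtau, dt/dtau) = (1.500000, 1.000000); Gamma_sss = 0.000000, Gamma_sst = 0.000000, Gamma_stt = 0.000000, Gamma_tss = 0.000000, Gamma_tst = 0.000000, Gamma_ttt = 0.000000; k1 = (1.500000, 1.000000, 0.000000, 0.000000)
  k2: at (s, t) = (-0.525000, 0.900000), (ds/dtau, dt/dtau) = (1.500000, 1.000000); Gamma_sss = 0.000000, Gamma_sst = 0.000000, Gamma_stt = 0.000000, Gamma_tss = 0.000000, Gamma_tst = 0.000000, Gamma_ttt = 0.000000; k2 = (1.500000, 1.000000, 0.000000, 0.000000)
  k3: at (s, t) = (-0.525000, 0.900000), (ds/dtau, dt/dtau) = (1.500000, 1.000000); Gamma_sss = 0.000000, Gamma_sst = 0.000000, Gamma_stt = 0.000000, Gamma_tss = 0.000000, Gamma_tst = 0.000000, Gamma_ttt = 0.000000; k3 = (1.500000, 1.000000, 0.000000, 0.000000)
  k4: at (s, t) = (-0.450000, 0.950000), (ds/dtau, dt/dtau) = (1.500000, 1.000000); Gamma_sss = 0.000000, Gamma_sst = 0.000000, Gamma_stt = 0.000000, Gamma_tss = 0.000000, Gamma_tst = 0.000000, Gamma_ttt = 0.000000; k4 = (1.500000, 1.000000, 0.000000, 0.000000)
  Y <- Y + (h/6)(k1 + 2k2 + 2k3 + k4): s = -0.4500, t = 0.9500, ds/dtau = 1.5000, dt/dtau = 1.0000
step 3:
  k1: at (s, t) = (-0.450000, 0.950000), (ds/dtau, dt/dtau) = (1.500000, 1.000000); Gamma_sss = 0.000000, Gamma_sst = 0.000000, Gamma_stt = 0.000000, Gamma_tss = 0.000000, Gamma_tst = 0.000000, Gamma_ttt = 0.000000; k1 = (1.500000, 1.000000, 0.000000, 0.000000)
  k2: at (s, t) = (-0.375000, 1.000000), (ds/dtau, dt/dtau) = (1.500000, 1.000000); Gamma_sss = 0.000000, Gamma_sst = 0.000000, Gamma_stt = 0.000000, Gamma_tss = 0.000000, Gamma_tst = 0.000000, Gamma_ttt = 0.000000; k2 = (1.500000, 1.000000, 0.000000, 0.000000)
  k3: at (s, t) = (-0.375000, 1.000000), (ds/dtau, dt/dtau) = (1.500000, 1.000000); Gamma_sss = 0.000000, Gamma_sst = 0.000000, Gamma_stt = 0.000000, Gamma_tss = 0.000000, Gamma_tst = 0.000000, Gamma_ttt = 0.000000; k3 = (1.500000, 1.000000, 0.000000, 0.000000)
  k4: at (s, t) = (-0.300000, 1.050000), (ds/dtau, dt/dtau) = (1.500000, 1.000000); Gamma_sss = 0.000000, Gamma_sst = 0.000000, Gamma_stt = 0.000000, Gamma_tss = 0.000000, Gamma_tst = 0.000000, Gamma_ttt = 0.000000; k4 = (1.500000, 1.000000, 0.000000, 0.000000)
  Y <- Y + (h/6)(k1 + 2k2 + 2k3 + k4): s = -0.3000, t = 1.0500, ds/dtau = 1.5000, dt/dtau = 1.0000
step 4:
  k1: at (s, t) = (-0.300000, 1.050000), (ds/dtau, dt/dtau) = (1.500000, 1.000000); Gamma_sss = 0.000000, Gamma_sst = 0.000000, Gamma_stt = 0.000000, Gamma_tss = 0.000000, Gamma_tst = 0.000000, Gamma_ttt = 0.000000; k1 = (1.500000, 1.000000, 0.000000, 0.000000)
  k2: at (s, t) = (-0.225000, 1.100000), (ds/dtau, dt/dtau) = (1.500000, 1.000000); Gamma_sss = 0.000000, Gamma_sst = 0.000000, Gamma_stt = 0.000000, Gamma_tss = 0.000000, Gamma_tst = 0.000000, Gamma_ttt = 0.000000; k2 = (1.500000, 1.000000, 0.000000, 0.000000)
  k3: at (s, t) = (-0.225000, 1.100000), (ds/dtau, dt/dtau) = (1.500000, 1.000000); Gamma_sss = 0.000000, Gamma_sst = 0.000000, Gamma_stt = 0.000000, Gamma_tss = 0.000000, Gamma_tst = 0.000000, Gamma_ttt = 0.000000; k3 = (1.500000, 1.000000, 0.000000, 0.000000)
  k4: at (s, t) = (-0.150000, 1.150000), (ds/dtau, dt/dtau) = (1.500000, 1.000000); Gamma_sss = 0.000000, Gamma_sst = 0.000000, Gamma_stt = 0.000000, Gamma_tss = 0.000000, Gamma_tst = 0.000000, Gamma_ttt = 0.000000; k4 = (1.500000, 1.000000, 0.000000, 0.000000)
  Y <- Y + (h/6)(k1 + 2k2 + 2k3 + k4): s = -0.1500, t = 1.1500, ds/dtau = 1.5000, dt/dtau = 1.0000

Answer: s = -0.1500, t = 1.1500, ds/dtau = 1.5000, dt/dtau = 1.0000


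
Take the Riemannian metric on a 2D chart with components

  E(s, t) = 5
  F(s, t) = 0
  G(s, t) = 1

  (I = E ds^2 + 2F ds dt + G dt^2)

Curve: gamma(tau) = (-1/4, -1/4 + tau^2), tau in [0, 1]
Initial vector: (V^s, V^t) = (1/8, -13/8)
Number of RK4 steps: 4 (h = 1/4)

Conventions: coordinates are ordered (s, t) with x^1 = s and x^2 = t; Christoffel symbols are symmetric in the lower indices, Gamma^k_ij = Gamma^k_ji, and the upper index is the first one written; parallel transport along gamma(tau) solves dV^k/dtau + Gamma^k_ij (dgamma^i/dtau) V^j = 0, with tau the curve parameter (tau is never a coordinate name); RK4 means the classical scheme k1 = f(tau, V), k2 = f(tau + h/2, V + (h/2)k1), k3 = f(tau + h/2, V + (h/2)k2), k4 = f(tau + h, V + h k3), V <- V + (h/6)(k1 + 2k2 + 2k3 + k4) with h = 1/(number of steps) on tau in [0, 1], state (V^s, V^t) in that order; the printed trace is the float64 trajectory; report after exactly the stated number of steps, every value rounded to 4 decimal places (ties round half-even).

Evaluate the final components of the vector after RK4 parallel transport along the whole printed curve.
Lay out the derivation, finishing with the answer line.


gamma'(tau) = (0, 2*tau); f(tau, V)^k = -Gamma^k_ij(gamma(tau)) gamma'^i(tau) V^j; h = 1/4; intermediate values shown to 6 dp
curve data and Christoffel symbols at the stage parameters:
  tau = 0.000000: gamma = (-0.250000, -0.250000), gamma' = (0.000000, 0.000000); Gamma_sss = 0.000000, Gamma_sst = 0.000000, Gamma_stt = 0.000000, Gamma_tss = 0.000000, Gamma_tst = 0.000000, Gamma_ttt = 0.000000
  tau = 0.125000: gamma = (-0.250000, -0.234375), gamma' = (0.000000, 0.250000); Gamma_sss = 0.000000, Gamma_sst = 0.000000, Gamma_stt = 0.000000, Gamma_tss = 0.000000, Gamma_tst = 0.000000, Gamma_ttt = 0.000000
  tau = 0.250000: gamma = (-0.250000, -0.187500), gamma' = (0.000000, 0.500000); Gamma_sss = 0.000000, Gamma_sst = 0.000000, Gamma_stt = 0.000000, Gamma_tss = 0.000000, Gamma_tst = 0.000000, Gamma_ttt = 0.000000
  tau = 0.375000: gamma = (-0.250000, -0.109375), gamma' = (0.000000, 0.750000); Gamma_sss = 0.000000, Gamma_sst = 0.000000, Gamma_stt = 0.000000, Gamma_tss = 0.000000, Gamma_tst = 0.000000, Gamma_ttt = 0.000000
  tau = 0.500000: gamma = (-0.250000, 0.000000), gamma' = (0.000000, 1.000000); Gamma_sss = 0.000000, Gamma_sst = 0.000000, Gamma_stt = 0.000000, Gamma_tss = 0.000000, Gamma_tst = 0.000000, Gamma_ttt = 0.000000
  tau = 0.625000: gamma = (-0.250000, 0.140625), gamma' = (0.000000, 1.250000); Gamma_sss = 0.000000, Gamma_sst = 0.000000, Gamma_stt = 0.000000, Gamma_tss = 0.000000, Gamma_tst = 0.000000, Gamma_ttt = 0.000000
  tau = 0.750000: gamma = (-0.250000, 0.312500), gamma' = (0.000000, 1.500000); Gamma_sss = 0.000000, Gamma_sst = 0.000000, Gamma_stt = 0.000000, Gamma_tss = 0.000000, Gamma_tst = 0.000000, Gamma_ttt = 0.000000
  tau = 0.875000: gamma = (-0.250000, 0.515625), gamma' = (0.000000, 1.750000); Gamma_sss = 0.000000, Gamma_sst = 0.000000, Gamma_stt = 0.000000, Gamma_tss = 0.000000, Gamma_tst = 0.000000, Gamma_ttt = 0.000000
  tau = 1.000000: gamma = (-0.250000, 0.750000), gamma' = (0.000000, 2.000000); Gamma_sss = 0.000000, Gamma_sst = 0.000000, Gamma_stt = 0.000000, Gamma_tss = 0.000000, Gamma_tst = 0.000000, Gamma_ttt = 0.000000
step 0: V^s = 0.1250, V^t = -1.6250
step 1: k1 = (0.000000, 0.000000), k2 = (0.000000, 0.000000), k3 = (0.000000, 0.000000), k4 = (0.000000, 0.000000); V <- V + (h/6)(k1 + 2k2 + 2k3 + k4): V^s = 0.1250, V^t = -1.6250
step 2: k1 = (0.000000, 0.000000), k2 = (0.000000, 0.000000), k3 = (0.000000, 0.000000), k4 = (0.000000, 0.000000); V <- V + (h/6)(k1 + 2k2 + 2k3 + k4): V^s = 0.1250, V^t = -1.6250
step 3: k1 = (0.000000, 0.000000), k2 = (0.000000, 0.000000), k3 = (0.000000, 0.000000), k4 = (0.000000, 0.000000); V <- V + (h/6)(k1 + 2k2 + 2k3 + k4): V^s = 0.1250, V^t = -1.6250
step 4: k1 = (0.000000, 0.000000), k2 = (0.000000, 0.000000), k3 = (0.000000, 0.000000), k4 = (0.000000, 0.000000); V <- V + (h/6)(k1 + 2k2 + 2k3 + k4): V^s = 0.1250, V^t = -1.6250

Answer: V^s = 0.1250, V^t = -1.6250
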